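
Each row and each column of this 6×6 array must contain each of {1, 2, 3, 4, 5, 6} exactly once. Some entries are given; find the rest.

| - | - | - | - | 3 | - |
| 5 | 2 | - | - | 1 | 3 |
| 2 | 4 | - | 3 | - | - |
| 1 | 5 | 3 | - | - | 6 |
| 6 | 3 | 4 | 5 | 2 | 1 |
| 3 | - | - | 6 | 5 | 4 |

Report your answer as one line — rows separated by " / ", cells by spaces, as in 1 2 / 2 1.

(r1,c1) = 4
(r2,c3) = 6
(r2,c4) = 4
(r3,c5) = 6
(r3,c6) = 5
(r4,c4) = 2
(r4,c5) = 4
(r6,c2) = 1
(r6,c3) = 2
(r1,c2) = 6
(r1,c4) = 1
(r1,c6) = 2
(r3,c3) = 1
(r1,c3) = 5

4 6 5 1 3 2 / 5 2 6 4 1 3 / 2 4 1 3 6 5 / 1 5 3 2 4 6 / 6 3 4 5 2 1 / 3 1 2 6 5 4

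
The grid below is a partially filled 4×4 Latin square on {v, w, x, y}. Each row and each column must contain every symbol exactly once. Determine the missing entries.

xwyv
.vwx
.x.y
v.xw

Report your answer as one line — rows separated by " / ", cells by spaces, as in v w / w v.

(r2,c1) = y
(r3,c1) = w
(r3,c3) = v
(r4,c2) = y

x w y v / y v w x / w x v y / v y x w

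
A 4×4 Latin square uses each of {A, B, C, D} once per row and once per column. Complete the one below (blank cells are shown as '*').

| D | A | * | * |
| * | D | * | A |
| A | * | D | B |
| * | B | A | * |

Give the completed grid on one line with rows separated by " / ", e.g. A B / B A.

row 1 has {A,D}; column 4 has {A,B} — only C is left for (r1,c4).
row 3 has {A,B,D}; column 2 has {A,B,D} — only C is left for (r3,c2).
row 4 has {A,B}; column 1 has {A,D} — only C is left for (r4,c1).
row 4 has {A,B,C}; column 4 has {A,B,C} — only D is left for (r4,c4).
row 1 has {A,C,D}; column 3 has {A,D} — only B is left for (r1,c3).
row 2 has {A,D}; column 1 has {A,C,D} — only B is left for (r2,c1).
row 2 has {A,B,D}; column 3 has {A,B,D} — only C is left for (r2,c3).

D A B C / B D C A / A C D B / C B A D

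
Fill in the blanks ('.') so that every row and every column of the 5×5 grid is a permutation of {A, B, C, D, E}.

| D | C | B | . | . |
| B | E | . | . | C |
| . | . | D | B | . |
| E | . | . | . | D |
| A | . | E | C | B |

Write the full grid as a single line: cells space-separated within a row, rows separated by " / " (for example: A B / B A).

D C B E A / B E A D C / C A D B E / E B C A D / A D E C B

At row 2, column 3: row 2 has {B,C,E}; column 3 has {B,D,E}; that leaves A.
At row 2, column 4: row 2 has {A,B,C,E}; column 4 has {B,C}; that leaves D.
At row 3, column 1: row 3 has {B,D}; column 1 has {A,B,D,E}; that leaves C.
At row 3, column 2: row 3 has {B,C,D}; column 2 has {C,E}; that leaves A.
At row 3, column 5: row 3 has {A,B,C,D}; column 5 has {B,C,D}; that leaves E.
At row 4, column 2: row 4 has {D,E}; column 2 has {A,C,E}; that leaves B.
At row 4, column 3: row 4 has {B,D,E}; column 3 has {A,B,D,E}; that leaves C.
At row 4, column 4: row 4 has {B,C,D,E}; column 4 has {B,C,D}; that leaves A.
At row 5, column 2: row 5 has {A,B,C,E}; column 2 has {A,B,C,E}; that leaves D.
At row 1, column 4: row 1 has {B,C,D}; column 4 has {A,B,C,D}; that leaves E.
At row 1, column 5: row 1 has {B,C,D,E}; column 5 has {B,C,D,E}; that leaves A.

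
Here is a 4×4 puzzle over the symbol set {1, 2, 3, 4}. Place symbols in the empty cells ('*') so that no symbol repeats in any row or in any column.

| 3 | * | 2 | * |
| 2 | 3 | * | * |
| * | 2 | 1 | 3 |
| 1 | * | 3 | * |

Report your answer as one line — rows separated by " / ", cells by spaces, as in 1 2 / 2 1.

row 2 has {2,3}; column 3 has {1,2,3} — only 4 is left for (r2,c3).
row 2 has {2,3,4}; column 4 has {3} — only 1 is left for (r2,c4).
row 3 has {1,2,3}; column 1 has {1,2,3} — only 4 is left for (r3,c1).
row 4 has {1,3}; column 2 has {2,3} — only 4 is left for (r4,c2).
row 4 has {1,3,4}; column 4 has {1,3} — only 2 is left for (r4,c4).
row 1 has {2,3}; column 2 has {2,3,4} — only 1 is left for (r1,c2).
row 1 has {1,2,3}; column 4 has {1,2,3} — only 4 is left for (r1,c4).

3 1 2 4 / 2 3 4 1 / 4 2 1 3 / 1 4 3 2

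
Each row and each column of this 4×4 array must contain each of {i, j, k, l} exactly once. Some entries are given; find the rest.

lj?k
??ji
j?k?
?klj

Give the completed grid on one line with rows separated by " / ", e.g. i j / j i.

row 1 has {j,k,l}; column 3 has {j,k,l} — only i is left for (r1,c3).
row 2 has {i,j}; column 1 has {j,l} — only k is left for (r2,c1).
row 2 has {i,j,k}; column 2 has {j,k} — only l is left for (r2,c2).
row 3 has {j,k}; column 2 has {j,k,l} — only i is left for (r3,c2).
row 3 has {i,j,k}; column 4 has {i,j,k} — only l is left for (r3,c4).
row 4 has {j,k,l}; column 1 has {j,k,l} — only i is left for (r4,c1).

l j i k / k l j i / j i k l / i k l j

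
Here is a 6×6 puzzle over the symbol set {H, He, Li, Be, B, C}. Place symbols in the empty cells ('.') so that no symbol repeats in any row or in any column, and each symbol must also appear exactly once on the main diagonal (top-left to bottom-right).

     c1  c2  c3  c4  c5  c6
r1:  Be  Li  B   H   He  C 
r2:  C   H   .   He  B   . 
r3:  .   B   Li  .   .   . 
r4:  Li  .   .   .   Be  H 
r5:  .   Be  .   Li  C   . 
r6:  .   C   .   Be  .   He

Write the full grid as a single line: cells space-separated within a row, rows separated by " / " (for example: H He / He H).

At row 2, column 3: row 2 has {H,He,B,C}; column 3 has {Li,B}; that leaves Be.
At row 2, column 6: row 2 has {H,He,Be,B,C}; column 6 has {H,He,C}; that leaves Li.
At row 3, column 4: row 3 has {Li,B}; column 4 has {H,He,Li,Be}; that leaves C.
At row 3, column 5: row 3 has {Li,B,C}; column 5 has {He,Be,B,C}; that leaves H.
At row 3, column 6: row 3 has {H,Li,B,C}; column 6 has {H,He,Li,C}; that leaves Be.
At row 4, column 2: row 4 has {H,Li,Be}; column 2 has {H,Li,Be,B,C}; that leaves He.
At row 4, column 3: row 4 has {H,He,Li,Be}; column 3 has {Li,Be,B}; that leaves C.
At row 4, column 4: row 4 has {H,He,Li,Be,C}; column 4 has {H,He,Li,Be,C}; the diagonal has {H,He,Li,Be,C}; that leaves B.
At row 5, column 6: row 5 has {Li,Be,C}; column 6 has {H,He,Li,Be,C}; that leaves B.
At row 6, column 3: row 6 has {He,Be,C}; column 3 has {Li,Be,B,C}; that leaves H.
At row 6, column 5: row 6 has {H,He,Be,C}; column 5 has {H,He,Be,B,C}; that leaves Li.
At row 3, column 1: row 3 has {H,Li,Be,B,C}; column 1 has {Li,Be,C}; that leaves He.
At row 5, column 1: row 5 has {Li,Be,B,C}; column 1 has {He,Li,Be,C}; that leaves H.
At row 5, column 3: row 5 has {H,Li,Be,B,C}; column 3 has {H,Li,Be,B,C}; that leaves He.
At row 6, column 1: row 6 has {H,He,Li,Be,C}; column 1 has {H,He,Li,Be,C}; that leaves B.

Be Li B H He C / C H Be He B Li / He B Li C H Be / Li He C B Be H / H Be He Li C B / B C H Be Li He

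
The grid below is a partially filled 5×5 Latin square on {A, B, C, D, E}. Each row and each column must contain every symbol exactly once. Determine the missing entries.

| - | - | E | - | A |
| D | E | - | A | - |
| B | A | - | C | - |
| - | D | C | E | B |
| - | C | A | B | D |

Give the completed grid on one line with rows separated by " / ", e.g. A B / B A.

C B E D A / D E B A C / B A D C E / A D C E B / E C A B D

(r1,c1): row 1 has {A,E}; column 1 has {B,D}, so it must be C.
(r1,c2): row 1 has {A,C,E}; column 2 has {A,C,D,E}, so it must be B.
(r1,c4): row 1 has {A,B,C,E}; column 4 has {A,B,C,E}, so it must be D.
(r2,c3): row 2 has {A,D,E}; column 3 has {A,C,E}, so it must be B.
(r2,c5): row 2 has {A,B,D,E}; column 5 has {A,B,D}, so it must be C.
(r3,c3): row 3 has {A,B,C}; column 3 has {A,B,C,E}, so it must be D.
(r3,c5): row 3 has {A,B,C,D}; column 5 has {A,B,C,D}, so it must be E.
(r4,c1): row 4 has {B,C,D,E}; column 1 has {B,C,D}, so it must be A.
(r5,c1): row 5 has {A,B,C,D}; column 1 has {A,B,C,D}, so it must be E.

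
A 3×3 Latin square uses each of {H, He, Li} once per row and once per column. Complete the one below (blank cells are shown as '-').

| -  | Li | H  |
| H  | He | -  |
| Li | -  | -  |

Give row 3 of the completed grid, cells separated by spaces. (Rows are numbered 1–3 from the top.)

(r1,c1) = He
(r2,c3) = Li
(r3,c2) = H
(r3,c3) = He

Li H He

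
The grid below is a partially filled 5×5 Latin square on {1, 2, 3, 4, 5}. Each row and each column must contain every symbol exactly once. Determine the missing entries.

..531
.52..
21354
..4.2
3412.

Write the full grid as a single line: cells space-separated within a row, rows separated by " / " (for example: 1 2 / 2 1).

(r1,c1): row 1 has {1,3,5}; column 1 has {2,3}, so it must be 4.
(r1,c2): row 1 has {1,3,4,5}; column 2 has {1,4,5}, so it must be 2.
(r2,c1): row 2 has {2,5}; column 1 has {2,3,4}, so it must be 1.
(r2,c4): row 2 has {1,2,5}; column 4 has {2,3,5}, so it must be 4.
(r2,c5): row 2 has {1,2,4,5}; column 5 has {1,2,4}, so it must be 3.
(r4,c1): row 4 has {2,4}; column 1 has {1,2,3,4}, so it must be 5.
(r4,c2): row 4 has {2,4,5}; column 2 has {1,2,4,5}, so it must be 3.
(r4,c4): row 4 has {2,3,4,5}; column 4 has {2,3,4,5}, so it must be 1.
(r5,c5): row 5 has {1,2,3,4}; column 5 has {1,2,3,4}, so it must be 5.

4 2 5 3 1 / 1 5 2 4 3 / 2 1 3 5 4 / 5 3 4 1 2 / 3 4 1 2 5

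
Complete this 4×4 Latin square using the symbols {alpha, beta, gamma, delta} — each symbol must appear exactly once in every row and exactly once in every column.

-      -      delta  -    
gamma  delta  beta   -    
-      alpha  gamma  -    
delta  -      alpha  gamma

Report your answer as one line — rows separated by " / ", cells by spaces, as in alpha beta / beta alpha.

row 2 has {beta,gamma,delta}; column 4 has {gamma} — only alpha is left for (r2,c4).
row 3 has {alpha,gamma}; column 1 has {gamma,delta} — only beta is left for (r3,c1).
row 3 has {alpha,beta,gamma}; column 4 has {alpha,gamma} — only delta is left for (r3,c4).
row 4 has {alpha,gamma,delta}; column 2 has {alpha,delta} — only beta is left for (r4,c2).
row 1 has {delta}; column 1 has {beta,gamma,delta} — only alpha is left for (r1,c1).
row 1 has {alpha,delta}; column 2 has {alpha,beta,delta} — only gamma is left for (r1,c2).
row 1 has {alpha,gamma,delta}; column 4 has {alpha,gamma,delta} — only beta is left for (r1,c4).

alpha gamma delta beta / gamma delta beta alpha / beta alpha gamma delta / delta beta alpha gamma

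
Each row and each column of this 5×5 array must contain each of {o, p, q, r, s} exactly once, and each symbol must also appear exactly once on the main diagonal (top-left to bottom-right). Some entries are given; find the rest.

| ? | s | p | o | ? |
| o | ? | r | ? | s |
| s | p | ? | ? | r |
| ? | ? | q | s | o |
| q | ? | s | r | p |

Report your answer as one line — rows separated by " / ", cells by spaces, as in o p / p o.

(r1,c1): row 1 has {o,p,s}; column 1 has {o,q,s}; the diagonal has {p,s}, so it must be r.
(r1,c5): row 1 has {o,p,r,s}; column 5 has {o,p,r,s}, so it must be q.
(r2,c2): row 2 has {o,r,s}; column 2 has {p,s}; the diagonal has {p,r,s}, so it must be q.
(r2,c4): row 2 has {o,q,r,s}; column 4 has {o,r,s}, so it must be p.
(r3,c3): row 3 has {p,r,s}; column 3 has {p,q,r,s}; the diagonal has {p,q,r,s}, so it must be o.
(r3,c4): row 3 has {o,p,r,s}; column 4 has {o,p,r,s}, so it must be q.
(r4,c1): row 4 has {o,q,s}; column 1 has {o,q,r,s}, so it must be p.
(r4,c2): row 4 has {o,p,q,s}; column 2 has {p,q,s}, so it must be r.
(r5,c2): row 5 has {p,q,r,s}; column 2 has {p,q,r,s}, so it must be o.

r s p o q / o q r p s / s p o q r / p r q s o / q o s r p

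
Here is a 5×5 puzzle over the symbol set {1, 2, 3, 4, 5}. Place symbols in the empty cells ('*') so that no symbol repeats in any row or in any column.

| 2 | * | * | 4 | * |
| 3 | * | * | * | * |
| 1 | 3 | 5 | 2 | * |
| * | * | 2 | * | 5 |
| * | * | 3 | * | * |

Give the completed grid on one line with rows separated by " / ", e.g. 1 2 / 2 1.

2 5 1 4 3 / 3 2 4 5 1 / 1 3 5 2 4 / 4 1 2 3 5 / 5 4 3 1 2

(r1,c3) = 1
(r1,c5) = 3
(r2,c3) = 4
(r3,c5) = 4
(r4,c1) = 4
(r4,c2) = 1
(r4,c4) = 3
(r5,c1) = 5
(r5,c4) = 1
(r5,c5) = 2
(r1,c2) = 5
(r2,c2) = 2
(r2,c4) = 5
(r2,c5) = 1
(r5,c2) = 4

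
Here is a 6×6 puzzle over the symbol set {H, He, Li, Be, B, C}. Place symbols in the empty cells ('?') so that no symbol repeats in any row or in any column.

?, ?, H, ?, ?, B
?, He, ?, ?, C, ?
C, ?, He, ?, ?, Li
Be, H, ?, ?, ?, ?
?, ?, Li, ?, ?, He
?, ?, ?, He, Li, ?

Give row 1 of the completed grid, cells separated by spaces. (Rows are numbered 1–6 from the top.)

He Li H C Be B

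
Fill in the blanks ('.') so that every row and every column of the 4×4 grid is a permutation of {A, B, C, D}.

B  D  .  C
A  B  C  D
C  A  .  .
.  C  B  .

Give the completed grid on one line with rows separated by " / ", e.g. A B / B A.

(r1,c3) = A
(r3,c3) = D
(r3,c4) = B
(r4,c1) = D
(r4,c4) = A

B D A C / A B C D / C A D B / D C B A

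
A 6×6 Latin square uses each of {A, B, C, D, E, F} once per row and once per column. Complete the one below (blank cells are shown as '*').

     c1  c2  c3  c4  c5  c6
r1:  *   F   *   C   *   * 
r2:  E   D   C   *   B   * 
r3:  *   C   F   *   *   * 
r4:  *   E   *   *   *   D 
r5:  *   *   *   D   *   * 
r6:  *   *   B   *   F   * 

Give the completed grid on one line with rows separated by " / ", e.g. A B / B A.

(r4,c3) = A
(r4,c5) = C
(r5,c3) = E
(r5,c5) = A
(r6,c2) = A
(r6,c4) = E
(r6,c6) = C
(r1,c3) = D
(r1,c5) = E
(r3,c5) = D
(r5,c2) = B
(r5,c6) = F
(r6,c1) = D
(r2,c6) = A
(r5,c1) = C
(r1,c6) = B
(r2,c4) = F
(r3,c6) = E
(r4,c4) = B
(r1,c1) = A
(r3,c1) = B
(r3,c4) = A
(r4,c1) = F

A F D C E B / E D C F B A / B C F A D E / F E A B C D / C B E D A F / D A B E F C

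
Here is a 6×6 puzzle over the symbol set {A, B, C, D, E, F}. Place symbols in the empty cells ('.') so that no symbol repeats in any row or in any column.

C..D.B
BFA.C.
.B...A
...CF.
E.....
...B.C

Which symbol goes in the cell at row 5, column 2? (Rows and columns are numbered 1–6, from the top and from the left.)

C

(r2,c4) = E
(r2,c6) = D
(r3,c4) = F
(r4,c6) = E
(r5,c4) = A
(r5,c6) = F
(r3,c1) = D
(r3,c5) = E
(r4,c1) = A
(r4,c2) = D
(r4,c3) = B
(r5,c2) = C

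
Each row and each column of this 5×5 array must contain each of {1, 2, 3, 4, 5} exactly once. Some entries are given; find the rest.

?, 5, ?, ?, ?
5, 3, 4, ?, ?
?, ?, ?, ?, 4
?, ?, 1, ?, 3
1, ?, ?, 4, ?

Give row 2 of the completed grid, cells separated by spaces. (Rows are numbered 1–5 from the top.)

5 3 4 1 2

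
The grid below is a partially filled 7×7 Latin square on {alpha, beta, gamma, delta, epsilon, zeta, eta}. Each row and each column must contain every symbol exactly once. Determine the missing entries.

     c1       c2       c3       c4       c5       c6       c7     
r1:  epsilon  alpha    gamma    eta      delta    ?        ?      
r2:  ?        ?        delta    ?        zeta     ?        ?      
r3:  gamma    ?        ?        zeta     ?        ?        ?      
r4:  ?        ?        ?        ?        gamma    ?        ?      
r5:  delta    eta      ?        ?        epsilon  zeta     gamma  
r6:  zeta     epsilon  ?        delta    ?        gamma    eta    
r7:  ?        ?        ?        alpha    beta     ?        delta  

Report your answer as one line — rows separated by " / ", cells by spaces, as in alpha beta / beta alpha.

epsilon alpha gamma eta delta beta zeta / alpha beta delta gamma zeta eta epsilon / gamma delta epsilon zeta eta alpha beta / beta zeta eta epsilon gamma delta alpha / delta eta alpha beta epsilon zeta gamma / zeta epsilon beta delta alpha gamma eta / eta gamma zeta alpha beta epsilon delta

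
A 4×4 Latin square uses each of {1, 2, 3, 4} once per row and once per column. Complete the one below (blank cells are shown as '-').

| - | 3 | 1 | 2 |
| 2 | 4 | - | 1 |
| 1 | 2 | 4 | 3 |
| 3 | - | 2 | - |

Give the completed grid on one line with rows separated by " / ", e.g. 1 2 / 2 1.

4 3 1 2 / 2 4 3 1 / 1 2 4 3 / 3 1 2 4

(r1,c1) = 4
(r2,c3) = 3
(r4,c2) = 1
(r4,c4) = 4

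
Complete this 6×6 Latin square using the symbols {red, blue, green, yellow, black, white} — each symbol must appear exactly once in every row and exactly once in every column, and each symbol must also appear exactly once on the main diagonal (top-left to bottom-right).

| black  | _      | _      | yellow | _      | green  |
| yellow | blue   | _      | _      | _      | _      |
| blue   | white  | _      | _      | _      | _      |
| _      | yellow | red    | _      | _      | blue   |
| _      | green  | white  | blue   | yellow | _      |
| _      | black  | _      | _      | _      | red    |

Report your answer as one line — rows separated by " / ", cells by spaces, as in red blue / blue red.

black red blue yellow white green / yellow blue black red green white / blue white green black red yellow / green yellow red white black blue / red green white blue yellow black / white black yellow green blue red

Cell (r1,c2): row 1 has {green,yellow,black}; column 2 has {blue,green,yellow,black,white} → red.
Cell (r1,c3): row 1 has {red,green,yellow,black}; column 3 has {red,white} → blue.
Cell (r1,c5): row 1 has {red,blue,green,yellow,black}; column 5 has {yellow} → white.
Cell (r3,c3): row 3 has {blue,white}; column 3 has {red,blue,white}; the diagonal has {red,blue,yellow,black} → green.
Cell (r4,c4): row 4 has {red,blue,yellow}; column 4 has {blue,yellow}; the diagonal has {red,blue,green,yellow,black} → white.
Cell (r5,c1): row 5 has {blue,green,yellow,white}; column 1 has {blue,yellow,black} → red.
Cell (r5,c6): row 5 has {red,blue,green,yellow,white}; column 6 has {red,blue,green} → black.
Cell (r6,c3): row 6 has {red,black}; column 3 has {red,blue,green,white} → yellow.
Cell (r6,c4): row 6 has {red,yellow,black}; column 4 has {blue,yellow,white} → green.
Cell (r6,c5): row 6 has {red,green,yellow,black}; column 5 has {yellow,white} → blue.
Cell (r2,c3): row 2 has {blue,yellow}; column 3 has {red,blue,green,yellow,white} → black.
Cell (r2,c4): row 2 has {blue,yellow,black}; column 4 has {blue,green,yellow,white} → red.
Cell (r2,c5): row 2 has {red,blue,yellow,black}; column 5 has {blue,yellow,white} → green.
Cell (r2,c6): row 2 has {red,blue,green,yellow,black}; column 6 has {red,blue,green,black} → white.
Cell (r3,c4): row 3 has {blue,green,white}; column 4 has {red,blue,green,yellow,white} → black.
Cell (r3,c5): row 3 has {blue,green,black,white}; column 5 has {blue,green,yellow,white} → red.
Cell (r3,c6): row 3 has {red,blue,green,black,white}; column 6 has {red,blue,green,black,white} → yellow.
Cell (r4,c1): row 4 has {red,blue,yellow,white}; column 1 has {red,blue,yellow,black} → green.
Cell (r4,c5): row 4 has {red,blue,green,yellow,white}; column 5 has {red,blue,green,yellow,white} → black.
Cell (r6,c1): row 6 has {red,blue,green,yellow,black}; column 1 has {red,blue,green,yellow,black} → white.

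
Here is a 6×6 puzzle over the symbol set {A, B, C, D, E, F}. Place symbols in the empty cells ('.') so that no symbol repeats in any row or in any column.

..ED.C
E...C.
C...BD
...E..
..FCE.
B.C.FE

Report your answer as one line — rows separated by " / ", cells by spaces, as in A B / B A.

row 1 has {C,D,E}; column 5 has {B,C,E,F} — only A is left for (r1,c5).
row 3 has {B,C,D}; column 3 has {C,E,F} — only A is left for (r3,c3).
row 3 has {A,B,C,D}; column 4 has {C,D,E} — only F is left for (r3,c4).
row 4 has {E}; column 5 has {A,B,C,E,F} — only D is left for (r4,c5).
row 6 has {B,C,E,F}; column 4 has {C,D,E,F} — only A is left for (r6,c4).
row 1 has {A,C,D,E}; column 1 has {B,C,E} — only F is left for (r1,c1).
row 1 has {A,C,D,E,F}; column 2 is empty so far — only B is left for (r1,c2).
row 2 has {C,E}; column 4 has {A,C,D,E,F} — only B is left for (r2,c4).
row 3 has {A,B,C,D,F}; column 2 has {B} — only E is left for (r3,c2).
row 4 has {D,E}; column 1 has {B,C,E,F} — only A is left for (r4,c1).
row 4 has {A,D,E}; column 3 has {A,C,E,F} — only B is left for (r4,c3).
row 4 has {A,B,D,E}; column 6 has {C,D,E} — only F is left for (r4,c6).
row 5 has {C,E,F}; column 1 has {A,B,C,E,F} — only D is left for (r5,c1).
row 5 has {C,D,E,F}; column 2 has {B,E} — only A is left for (r5,c2).
row 5 has {A,C,D,E,F}; column 6 has {C,D,E,F} — only B is left for (r5,c6).
row 6 has {A,B,C,E,F}; column 2 has {A,B,E} — only D is left for (r6,c2).
row 2 has {B,C,E}; column 2 has {A,B,D,E} — only F is left for (r2,c2).
row 2 has {B,C,E,F}; column 3 has {A,B,C,E,F} — only D is left for (r2,c3).
row 2 has {B,C,D,E,F}; column 6 has {B,C,D,E,F} — only A is left for (r2,c6).
row 4 has {A,B,D,E,F}; column 2 has {A,B,D,E,F} — only C is left for (r4,c2).

F B E D A C / E F D B C A / C E A F B D / A C B E D F / D A F C E B / B D C A F E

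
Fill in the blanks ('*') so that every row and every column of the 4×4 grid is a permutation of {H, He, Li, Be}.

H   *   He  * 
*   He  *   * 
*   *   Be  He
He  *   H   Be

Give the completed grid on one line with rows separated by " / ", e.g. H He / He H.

(r1,c4) = Li
(r2,c3) = Li
(r2,c4) = H
(r3,c1) = Li
(r3,c2) = H
(r4,c2) = Li
(r1,c2) = Be
(r2,c1) = Be

H Be He Li / Be He Li H / Li H Be He / He Li H Be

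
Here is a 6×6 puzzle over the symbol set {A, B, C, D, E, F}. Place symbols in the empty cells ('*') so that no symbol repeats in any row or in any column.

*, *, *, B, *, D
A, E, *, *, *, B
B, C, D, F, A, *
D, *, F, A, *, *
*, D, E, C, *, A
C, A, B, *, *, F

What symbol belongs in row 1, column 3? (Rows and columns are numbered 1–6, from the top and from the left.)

At row 1, column 2: row 1 has {B,D}; column 2 has {A,C,D,E}; that leaves F.
At row 2, column 3: row 2 has {A,B,E}; column 3 has {B,D,E,F}; that leaves C.
At row 2, column 4: row 2 has {A,B,C,E}; column 4 has {A,B,C,F}; that leaves D.
At row 2, column 5: row 2 has {A,B,C,D,E}; column 5 has {A}; that leaves F.
At row 3, column 6: row 3 has {A,B,C,D,F}; column 6 has {A,B,D,F}; that leaves E.
At row 4, column 2: row 4 has {A,D,F}; column 2 has {A,C,D,E,F}; that leaves B.
At row 4, column 6: row 4 has {A,B,D,F}; column 6 has {A,B,D,E,F}; that leaves C.
At row 5, column 1: row 5 has {A,C,D,E}; column 1 has {A,B,C,D}; that leaves F.
At row 5, column 5: row 5 has {A,C,D,E,F}; column 5 has {A,F}; that leaves B.
At row 6, column 4: row 6 has {A,B,C,F}; column 4 has {A,B,C,D,F}; that leaves E.
At row 6, column 5: row 6 has {A,B,C,E,F}; column 5 has {A,B,F}; that leaves D.
At row 1, column 1: row 1 has {B,D,F}; column 1 has {A,B,C,D,F}; that leaves E.
At row 1, column 3: row 1 has {B,D,E,F}; column 3 has {B,C,D,E,F}; that leaves A.

A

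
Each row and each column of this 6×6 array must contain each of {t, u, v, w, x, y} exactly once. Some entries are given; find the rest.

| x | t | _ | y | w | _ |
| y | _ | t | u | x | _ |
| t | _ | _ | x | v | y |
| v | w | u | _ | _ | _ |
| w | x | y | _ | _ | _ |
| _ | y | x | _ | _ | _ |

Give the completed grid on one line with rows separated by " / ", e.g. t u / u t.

x t v y w u / y v t u x w / t u w x v y / v w u t y x / w x y v u t / u y x w t v

(r1,c3): row 1 has {t,w,x,y}; column 3 has {t,u,x,y}, so it must be v.
(r1,c6): row 1 has {t,v,w,x,y}; column 6 has {y}, so it must be u.
(r2,c2): row 2 has {t,u,x,y}; column 2 has {t,w,x,y}, so it must be v.
(r2,c6): row 2 has {t,u,v,x,y}; column 6 has {u,y}, so it must be w.
(r3,c2): row 3 has {t,v,x,y}; column 2 has {t,v,w,x,y}, so it must be u.
(r3,c3): row 3 has {t,u,v,x,y}; column 3 has {t,u,v,x,y}, so it must be w.
(r4,c4): row 4 has {u,v,w}; column 4 has {u,x,y}, so it must be t.
(r4,c5): row 4 has {t,u,v,w}; column 5 has {v,w,x}, so it must be y.
(r4,c6): row 4 has {t,u,v,w,y}; column 6 has {u,w,y}, so it must be x.
(r5,c4): row 5 has {w,x,y}; column 4 has {t,u,x,y}, so it must be v.
(r5,c6): row 5 has {v,w,x,y}; column 6 has {u,w,x,y}, so it must be t.
(r6,c1): row 6 has {x,y}; column 1 has {t,v,w,x,y}, so it must be u.
(r6,c4): row 6 has {u,x,y}; column 4 has {t,u,v,x,y}, so it must be w.
(r6,c5): row 6 has {u,w,x,y}; column 5 has {v,w,x,y}, so it must be t.
(r6,c6): row 6 has {t,u,w,x,y}; column 6 has {t,u,w,x,y}, so it must be v.
(r5,c5): row 5 has {t,v,w,x,y}; column 5 has {t,v,w,x,y}, so it must be u.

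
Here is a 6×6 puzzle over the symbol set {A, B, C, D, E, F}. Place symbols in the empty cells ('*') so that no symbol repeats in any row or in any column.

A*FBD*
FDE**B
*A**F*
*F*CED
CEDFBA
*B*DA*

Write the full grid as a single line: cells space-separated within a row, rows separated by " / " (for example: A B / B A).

(r1,c2) = C
(r1,c6) = E
(r2,c4) = A
(r2,c5) = C
(r3,c4) = E
(r3,c6) = C
(r4,c1) = B
(r4,c3) = A
(r6,c1) = E
(r6,c3) = C
(r6,c6) = F
(r3,c1) = D
(r3,c3) = B

A C F B D E / F D E A C B / D A B E F C / B F A C E D / C E D F B A / E B C D A F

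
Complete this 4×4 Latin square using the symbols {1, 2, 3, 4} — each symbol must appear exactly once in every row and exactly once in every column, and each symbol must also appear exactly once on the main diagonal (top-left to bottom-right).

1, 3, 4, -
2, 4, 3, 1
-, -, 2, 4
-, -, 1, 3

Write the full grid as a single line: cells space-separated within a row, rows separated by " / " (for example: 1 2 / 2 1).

(r1,c4) = 2
(r3,c1) = 3
(r3,c2) = 1
(r4,c1) = 4
(r4,c2) = 2

1 3 4 2 / 2 4 3 1 / 3 1 2 4 / 4 2 1 3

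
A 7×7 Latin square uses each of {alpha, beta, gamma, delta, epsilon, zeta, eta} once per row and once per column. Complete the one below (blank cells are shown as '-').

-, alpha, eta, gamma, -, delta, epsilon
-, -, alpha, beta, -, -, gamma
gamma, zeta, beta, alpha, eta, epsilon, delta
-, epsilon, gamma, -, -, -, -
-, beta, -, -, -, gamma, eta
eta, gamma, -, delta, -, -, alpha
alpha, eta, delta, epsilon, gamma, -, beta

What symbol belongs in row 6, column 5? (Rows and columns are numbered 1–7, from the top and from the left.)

epsilon

(r2,c2) = delta
(r4,c7) = zeta
(r5,c4) = zeta
(r7,c6) = zeta
(r2,c6) = eta
(r4,c4) = eta
(r5,c3) = epsilon
(r6,c3) = zeta
(r6,c6) = beta
(r4,c6) = alpha
(r5,c1) = delta
(r5,c5) = alpha
(r6,c5) = epsilon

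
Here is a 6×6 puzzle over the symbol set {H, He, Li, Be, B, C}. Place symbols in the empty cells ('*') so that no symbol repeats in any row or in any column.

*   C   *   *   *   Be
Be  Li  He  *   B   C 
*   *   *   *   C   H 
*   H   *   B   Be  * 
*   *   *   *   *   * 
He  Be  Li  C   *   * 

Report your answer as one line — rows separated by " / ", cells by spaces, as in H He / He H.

H C B He Li Be / Be Li He H B C / B He Be Li C H / Li H C B Be He / C B H Be He Li / He Be Li C H B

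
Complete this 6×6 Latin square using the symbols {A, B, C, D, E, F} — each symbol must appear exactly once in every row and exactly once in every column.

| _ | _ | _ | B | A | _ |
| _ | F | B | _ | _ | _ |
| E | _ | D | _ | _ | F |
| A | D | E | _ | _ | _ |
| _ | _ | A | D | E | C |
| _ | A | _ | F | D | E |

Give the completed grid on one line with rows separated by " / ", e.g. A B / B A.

At row 1, column 6: row 1 has {A,B}; column 6 has {C,E,F}; that leaves D.
At row 2, column 5: row 2 has {B,F}; column 5 has {A,D,E}; that leaves C.
At row 2, column 6: row 2 has {B,C,F}; column 6 has {C,D,E,F}; that leaves A.
At row 3, column 5: row 3 has {D,E,F}; column 5 has {A,C,D,E}; that leaves B.
At row 4, column 4: row 4 has {A,D,E}; column 4 has {B,D,F}; that leaves C.
At row 4, column 5: row 4 has {A,C,D,E}; column 5 has {A,B,C,D,E}; that leaves F.
At row 4, column 6: row 4 has {A,C,D,E,F}; column 6 has {A,C,D,E,F}; that leaves B.
At row 5, column 2: row 5 has {A,C,D,E}; column 2 has {A,D,F}; that leaves B.
At row 6, column 3: row 6 has {A,D,E,F}; column 3 has {A,B,D,E}; that leaves C.
At row 1, column 3: row 1 has {A,B,D}; column 3 has {A,B,C,D,E}; that leaves F.
At row 2, column 1: row 2 has {A,B,C,F}; column 1 has {A,E}; that leaves D.
At row 2, column 4: row 2 has {A,B,C,D,F}; column 4 has {B,C,D,F}; that leaves E.
At row 3, column 2: row 3 has {B,D,E,F}; column 2 has {A,B,D,F}; that leaves C.
At row 3, column 4: row 3 has {B,C,D,E,F}; column 4 has {B,C,D,E,F}; that leaves A.
At row 5, column 1: row 5 has {A,B,C,D,E}; column 1 has {A,D,E}; that leaves F.
At row 6, column 1: row 6 has {A,C,D,E,F}; column 1 has {A,D,E,F}; that leaves B.
At row 1, column 1: row 1 has {A,B,D,F}; column 1 has {A,B,D,E,F}; that leaves C.
At row 1, column 2: row 1 has {A,B,C,D,F}; column 2 has {A,B,C,D,F}; that leaves E.

C E F B A D / D F B E C A / E C D A B F / A D E C F B / F B A D E C / B A C F D E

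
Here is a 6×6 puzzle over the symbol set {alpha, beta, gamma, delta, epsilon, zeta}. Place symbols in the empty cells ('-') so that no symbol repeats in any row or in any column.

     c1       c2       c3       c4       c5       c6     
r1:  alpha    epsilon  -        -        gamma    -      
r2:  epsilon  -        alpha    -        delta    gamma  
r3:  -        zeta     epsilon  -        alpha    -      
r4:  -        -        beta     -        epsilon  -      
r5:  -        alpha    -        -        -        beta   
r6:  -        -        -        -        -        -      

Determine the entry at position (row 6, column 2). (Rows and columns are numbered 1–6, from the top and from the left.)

delta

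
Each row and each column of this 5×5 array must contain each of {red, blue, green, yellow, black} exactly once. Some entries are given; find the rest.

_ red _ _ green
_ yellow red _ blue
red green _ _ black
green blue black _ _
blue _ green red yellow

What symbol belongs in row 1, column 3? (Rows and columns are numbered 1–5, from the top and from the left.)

(r2,c1) = black
(r2,c4) = green
(r4,c4) = yellow
(r4,c5) = red
(r5,c2) = black
(r1,c1) = yellow
(r1,c3) = blue

blue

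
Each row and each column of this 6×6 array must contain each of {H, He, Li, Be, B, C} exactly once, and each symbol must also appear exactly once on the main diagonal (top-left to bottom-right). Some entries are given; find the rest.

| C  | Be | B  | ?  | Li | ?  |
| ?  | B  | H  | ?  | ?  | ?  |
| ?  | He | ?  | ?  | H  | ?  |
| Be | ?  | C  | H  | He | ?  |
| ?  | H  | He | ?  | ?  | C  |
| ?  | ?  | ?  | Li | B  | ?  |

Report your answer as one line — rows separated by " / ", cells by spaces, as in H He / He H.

C Be B He Li H / He B H Be C Li / B He Li C H Be / Be Li C H He B / Li H He B Be C / H C Be Li B He

row 1 has {Li,Be,B,C}; column 4 has {H,Li} — only He is left for (r1,c4).
row 1 has {He,Li,Be,B,C}; column 6 has {C} — only H is left for (r1,c6).
row 4 has {H,He,Be,C}; column 2 has {H,He,Be,B} — only Li is left for (r4,c2).
row 4 has {H,He,Li,Be,C}; column 6 has {H,C} — only B is left for (r4,c6).
row 5 has {H,He,C}; column 5 has {H,He,Li,B}; the diagonal has {H,B,C} — only Be is left for (r5,c5).
row 6 has {Li,B}; column 2 has {H,He,Li,Be,B} — only C is left for (r6,c2).
row 6 has {Li,B,C}; column 3 has {H,He,B,C} — only Be is left for (r6,c3).
row 6 has {Li,Be,B,C}; column 6 has {H,B,C}; the diagonal has {H,Be,B,C} — only He is left for (r6,c6).
row 2 has {H,B}; column 5 has {H,He,Li,Be,B} — only C is left for (r2,c5).
row 3 has {H,He}; column 3 has {H,He,Be,B,C}; the diagonal has {H,He,Be,B,C} — only Li is left for (r3,c3).
row 3 has {H,He,Li}; column 6 has {H,He,B,C} — only Be is left for (r3,c6).
row 5 has {H,He,Be,C}; column 4 has {H,He,Li} — only B is left for (r5,c4).
row 6 has {He,Li,Be,B,C}; column 1 has {Be,C} — only H is left for (r6,c1).
row 2 has {H,B,C}; column 4 has {H,He,Li,B} — only Be is left for (r2,c4).
row 2 has {H,Be,B,C}; column 6 has {H,He,Be,B,C} — only Li is left for (r2,c6).
row 3 has {H,He,Li,Be}; column 1 has {H,Be,C} — only B is left for (r3,c1).
row 3 has {H,He,Li,Be,B}; column 4 has {H,He,Li,Be,B} — only C is left for (r3,c4).
row 5 has {H,He,Be,B,C}; column 1 has {H,Be,B,C} — only Li is left for (r5,c1).
row 2 has {H,Li,Be,B,C}; column 1 has {H,Li,Be,B,C} — only He is left for (r2,c1).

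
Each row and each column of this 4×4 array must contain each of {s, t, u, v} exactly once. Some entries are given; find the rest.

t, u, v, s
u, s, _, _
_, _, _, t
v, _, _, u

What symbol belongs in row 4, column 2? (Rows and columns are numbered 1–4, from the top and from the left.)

t

(r2,c3): row 2 has {s,u}; column 3 has {v}, so it must be t.
(r2,c4): row 2 has {s,t,u}; column 4 has {s,t,u}, so it must be v.
(r3,c1): row 3 has {t}; column 1 has {t,u,v}, so it must be s.
(r3,c2): row 3 has {s,t}; column 2 has {s,u}, so it must be v.
(r3,c3): row 3 has {s,t,v}; column 3 has {t,v}, so it must be u.
(r4,c2): row 4 has {u,v}; column 2 has {s,u,v}, so it must be t.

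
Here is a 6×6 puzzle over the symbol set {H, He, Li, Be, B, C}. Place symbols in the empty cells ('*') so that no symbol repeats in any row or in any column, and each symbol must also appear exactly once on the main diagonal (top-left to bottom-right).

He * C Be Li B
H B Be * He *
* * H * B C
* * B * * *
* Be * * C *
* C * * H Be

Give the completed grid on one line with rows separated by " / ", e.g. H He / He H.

(r1,c2) = H
(r2,c6) = Li
(r4,c4) = Li
(r4,c5) = Be
(r2,c4) = C
(r3,c4) = He
(r4,c1) = C
(r4,c2) = He
(r4,c6) = H
(r5,c6) = He
(r6,c4) = B
(r3,c2) = Li
(r5,c3) = Li
(r5,c4) = H
(r6,c1) = Li
(r6,c3) = He
(r3,c1) = Be
(r5,c1) = B

He H C Be Li B / H B Be C He Li / Be Li H He B C / C He B Li Be H / B Be Li H C He / Li C He B H Be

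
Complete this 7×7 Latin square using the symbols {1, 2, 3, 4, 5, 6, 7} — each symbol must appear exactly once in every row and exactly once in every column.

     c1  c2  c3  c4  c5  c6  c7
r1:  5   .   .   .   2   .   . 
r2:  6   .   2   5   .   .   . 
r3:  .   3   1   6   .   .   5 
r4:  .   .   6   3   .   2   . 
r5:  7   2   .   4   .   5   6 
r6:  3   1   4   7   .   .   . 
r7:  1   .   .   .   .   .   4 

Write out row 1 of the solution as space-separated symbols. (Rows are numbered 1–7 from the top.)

At row 1, column 4: row 1 has {2,5}; column 4 has {3,4,5,6,7}; that leaves 1.
At row 4, column 1: row 4 has {2,3,6}; column 1 has {1,3,5,6,7}; that leaves 4.
At row 5, column 3: row 5 has {2,4,5,6,7}; column 3 has {1,2,4,6}; that leaves 3.
At row 5, column 5: row 5 has {2,3,4,5,6,7}; column 5 has {2}; that leaves 1.
At row 6, column 6: row 6 has {1,3,4,7}; column 6 has {2,5}; that leaves 6.
At row 6, column 7: row 6 has {1,3,4,6,7}; column 7 has {4,5,6}; that leaves 2.
At row 7, column 4: row 7 has {1,4}; column 4 has {1,3,4,5,6,7}; that leaves 2.
At row 1, column 3: row 1 has {1,2,5}; column 3 has {1,2,3,4,6}; that leaves 7.
At row 1, column 7: row 1 has {1,2,5,7}; column 7 has {2,4,5,6}; that leaves 3.
At row 3, column 1: row 3 has {1,3,5,6}; column 1 has {1,3,4,5,6,7}; that leaves 2.
At row 6, column 5: row 6 has {1,2,3,4,6,7}; column 5 has {1,2}; that leaves 5.
At row 7, column 3: row 7 has {1,2,4}; column 3 has {1,2,3,4,6,7}; that leaves 5.
At row 1, column 6: row 1 has {1,2,3,5,7}; column 6 has {2,5,6}; that leaves 4.
At row 3, column 6: row 3 has {1,2,3,5,6}; column 6 has {2,4,5,6}; that leaves 7.
At row 4, column 5: row 4 has {2,3,4,6}; column 5 has {1,2,5}; that leaves 7.
At row 4, column 7: row 4 has {2,3,4,6,7}; column 7 has {2,3,4,5,6}; that leaves 1.
At row 7, column 6: row 7 has {1,2,4,5}; column 6 has {2,4,5,6,7}; that leaves 3.
At row 1, column 2: row 1 has {1,2,3,4,5,7}; column 2 has {1,2,3}; that leaves 6.

5 6 7 1 2 4 3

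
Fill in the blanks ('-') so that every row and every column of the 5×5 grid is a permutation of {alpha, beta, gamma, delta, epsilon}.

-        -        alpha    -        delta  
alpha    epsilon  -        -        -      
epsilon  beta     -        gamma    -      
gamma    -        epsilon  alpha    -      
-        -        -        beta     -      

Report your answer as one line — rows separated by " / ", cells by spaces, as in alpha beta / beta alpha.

beta gamma alpha epsilon delta / alpha epsilon beta delta gamma / epsilon beta delta gamma alpha / gamma delta epsilon alpha beta / delta alpha gamma beta epsilon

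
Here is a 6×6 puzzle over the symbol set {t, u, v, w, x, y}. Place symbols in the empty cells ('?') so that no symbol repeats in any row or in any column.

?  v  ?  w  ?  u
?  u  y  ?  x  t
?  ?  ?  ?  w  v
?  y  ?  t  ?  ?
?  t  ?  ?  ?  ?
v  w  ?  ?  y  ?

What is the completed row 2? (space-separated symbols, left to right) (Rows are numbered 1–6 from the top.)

w u y v x t

row 1 has {u,v,w}; column 5 has {w,x,y} — only t is left for (r1,c5).
row 2 has {t,u,x,y}; column 1 has {v} — only w is left for (r2,c1).
row 2 has {t,u,w,x,y}; column 4 has {t,w} — only v is left for (r2,c4).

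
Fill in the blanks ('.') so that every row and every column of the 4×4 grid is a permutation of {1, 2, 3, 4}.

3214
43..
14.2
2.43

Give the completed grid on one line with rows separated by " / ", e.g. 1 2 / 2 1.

3 2 1 4 / 4 3 2 1 / 1 4 3 2 / 2 1 4 3

At row 2, column 3: row 2 has {3,4}; column 3 has {1,4}; that leaves 2.
At row 2, column 4: row 2 has {2,3,4}; column 4 has {2,3,4}; that leaves 1.
At row 3, column 3: row 3 has {1,2,4}; column 3 has {1,2,4}; that leaves 3.
At row 4, column 2: row 4 has {2,3,4}; column 2 has {2,3,4}; that leaves 1.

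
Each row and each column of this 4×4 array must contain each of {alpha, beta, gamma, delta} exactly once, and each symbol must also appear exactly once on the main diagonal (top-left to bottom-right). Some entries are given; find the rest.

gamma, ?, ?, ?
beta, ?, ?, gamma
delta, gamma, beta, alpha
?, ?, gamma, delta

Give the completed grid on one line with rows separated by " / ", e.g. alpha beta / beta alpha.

(r1,c4): row 1 has {gamma}; column 4 has {alpha,gamma,delta}, so it must be beta.
(r2,c2): row 2 has {beta,gamma}; column 2 has {gamma}; the diagonal has {beta,gamma,delta}, so it must be alpha.
(r2,c3): row 2 has {alpha,beta,gamma}; column 3 has {beta,gamma}, so it must be delta.
(r4,c1): row 4 has {gamma,delta}; column 1 has {beta,gamma,delta}, so it must be alpha.
(r4,c2): row 4 has {alpha,gamma,delta}; column 2 has {alpha,gamma}, so it must be beta.
(r1,c2): row 1 has {beta,gamma}; column 2 has {alpha,beta,gamma}, so it must be delta.
(r1,c3): row 1 has {beta,gamma,delta}; column 3 has {beta,gamma,delta}, so it must be alpha.

gamma delta alpha beta / beta alpha delta gamma / delta gamma beta alpha / alpha beta gamma delta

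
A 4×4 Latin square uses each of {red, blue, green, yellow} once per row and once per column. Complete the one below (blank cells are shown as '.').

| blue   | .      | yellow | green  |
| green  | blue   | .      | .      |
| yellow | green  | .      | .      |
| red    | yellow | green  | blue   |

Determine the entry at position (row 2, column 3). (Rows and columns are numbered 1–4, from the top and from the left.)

red

row 1 has {blue,green,yellow}; column 2 has {blue,green,yellow} — only red is left for (r1,c2).
row 2 has {blue,green}; column 3 has {green,yellow} — only red is left for (r2,c3).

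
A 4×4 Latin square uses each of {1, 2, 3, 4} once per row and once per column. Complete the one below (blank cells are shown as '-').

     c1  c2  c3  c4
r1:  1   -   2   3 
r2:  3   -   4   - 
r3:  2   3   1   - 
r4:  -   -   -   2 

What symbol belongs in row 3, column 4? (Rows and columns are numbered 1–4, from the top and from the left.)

At row 1, column 2: row 1 has {1,2,3}; column 2 has {3}; that leaves 4.
At row 2, column 4: row 2 has {3,4}; column 4 has {2,3}; that leaves 1.
At row 3, column 4: row 3 has {1,2,3}; column 4 has {1,2,3}; that leaves 4.

4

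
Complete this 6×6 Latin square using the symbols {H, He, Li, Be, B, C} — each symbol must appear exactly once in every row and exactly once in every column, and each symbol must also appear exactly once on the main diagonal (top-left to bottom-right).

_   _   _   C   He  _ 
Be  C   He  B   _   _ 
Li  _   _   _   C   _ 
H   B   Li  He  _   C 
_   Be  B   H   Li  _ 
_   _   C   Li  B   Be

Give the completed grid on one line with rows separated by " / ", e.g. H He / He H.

Cell (r1,c1): row 1 has {He,C}; column 1 has {H,Li,Be}; the diagonal has {He,Li,Be,C} → B.
Cell (r2,c5): row 2 has {He,Be,B,C}; column 5 has {He,Li,B,C} → H.
Cell (r2,c6): row 2 has {H,He,Be,B,C}; column 6 has {Be,C} → Li.
Cell (r3,c3): row 3 has {Li,C}; column 3 has {He,Li,B,C}; the diagonal has {He,Li,Be,B,C} → H.
Cell (r3,c4): row 3 has {H,Li,C}; column 4 has {H,He,Li,B,C} → Be.
Cell (r4,c5): row 4 has {H,He,Li,B,C}; column 5 has {H,He,Li,B,C} → Be.
Cell (r5,c6): row 5 has {H,Li,Be,B}; column 6 has {Li,Be,C} → He.
Cell (r6,c1): row 6 has {Li,Be,B,C}; column 1 has {H,Li,Be,B} → He.
Cell (r6,c2): row 6 has {He,Li,Be,B,C}; column 2 has {Be,B,C} → H.
Cell (r1,c2): row 1 has {He,B,C}; column 2 has {H,Be,B,C} → Li.
Cell (r1,c3): row 1 has {He,Li,B,C}; column 3 has {H,He,Li,B,C} → Be.
Cell (r1,c6): row 1 has {He,Li,Be,B,C}; column 6 has {He,Li,Be,C} → H.
Cell (r3,c2): row 3 has {H,Li,Be,C}; column 2 has {H,Li,Be,B,C} → He.
Cell (r3,c6): row 3 has {H,He,Li,Be,C}; column 6 has {H,He,Li,Be,C} → B.
Cell (r5,c1): row 5 has {H,He,Li,Be,B}; column 1 has {H,He,Li,Be,B} → C.

B Li Be C He H / Be C He B H Li / Li He H Be C B / H B Li He Be C / C Be B H Li He / He H C Li B Be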